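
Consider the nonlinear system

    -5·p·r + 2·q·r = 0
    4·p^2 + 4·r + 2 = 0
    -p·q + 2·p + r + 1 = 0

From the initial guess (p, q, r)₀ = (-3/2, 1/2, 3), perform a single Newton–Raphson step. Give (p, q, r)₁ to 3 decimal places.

At (-3/2, 1/2, 3): F = (25.500, 23.000, 1.750).
Jacobian J = [[-5·r, 2·r, -5·p + 2·q], [8·p, 0, 4], [-q + 2, -p, 1]].
At the point, J = [[-15.000, 6.000, 8.500], [-12.000, 0.000, 4.000], [1.500, 1.500, 1.000]] (det J = 45.000).
Solving J·Δ = −F gives Δ = (-0.983, 5.617, -8.700).
Then the next iterate is (p, q, r)₁ = (-2.483, 6.117, -5.700).

(-2.483, 6.117, -5.700)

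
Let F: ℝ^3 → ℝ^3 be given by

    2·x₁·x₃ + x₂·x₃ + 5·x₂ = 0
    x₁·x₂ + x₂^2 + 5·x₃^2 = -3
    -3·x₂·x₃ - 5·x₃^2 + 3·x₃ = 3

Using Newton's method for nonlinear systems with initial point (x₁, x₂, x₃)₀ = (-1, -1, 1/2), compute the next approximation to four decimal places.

(9.6591, -1.4091, 1.1364)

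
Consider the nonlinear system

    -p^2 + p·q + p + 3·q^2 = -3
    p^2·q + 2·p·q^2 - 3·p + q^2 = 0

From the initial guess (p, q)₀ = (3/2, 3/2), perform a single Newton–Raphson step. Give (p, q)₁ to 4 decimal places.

(2.6070, 0.4813)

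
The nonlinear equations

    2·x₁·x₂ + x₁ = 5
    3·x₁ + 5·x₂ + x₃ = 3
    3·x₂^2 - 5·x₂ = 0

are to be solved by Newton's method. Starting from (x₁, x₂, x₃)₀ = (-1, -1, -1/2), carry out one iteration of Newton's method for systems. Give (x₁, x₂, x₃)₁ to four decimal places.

At (-1, -1, -1/2): F = (-4.0000, -11.5000, 8.0000).
Jacobian J = [[2·x₂ + 1, 2·x₁, 0], [3, 5, 1], [0, 6·x₂ - 5, 0]].
At the point, J = [[-1.0000, -2.0000, 0.0000], [3.0000, 5.0000, 1.0000], [0.0000, -11.0000, 0.0000]] (det J = -11.0000).
Solving J·Δ = −F gives Δ = (-5.4545, 0.7273, 24.2273).
Then the next iterate is (x₁, x₂, x₃)₁ = (-6.4545, -0.2727, 23.7273).

(-6.4545, -0.2727, 23.7273)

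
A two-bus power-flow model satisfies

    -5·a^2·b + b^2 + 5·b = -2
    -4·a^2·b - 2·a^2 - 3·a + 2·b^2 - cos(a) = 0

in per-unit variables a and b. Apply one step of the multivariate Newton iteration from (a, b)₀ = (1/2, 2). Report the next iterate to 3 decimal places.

At (1/2, 2): F = (13.500, 3.12242).
Jacobian J = [[-10·a·b, -5·a^2 + 2·b + 5], [-8·a·b - 4·a + sin(a) - 3, -4·a^2 + 4·b]].
At the point, J = [[-10.000, 7.750], [-12.52057, 7.000]] (det J = 27.03445).
Solving J·Δ = −F gives Δ = (-2.600, -5.097).
Then the next iterate is (a, b)₁ = (-2.100, -3.097).

(-2.100, -3.097)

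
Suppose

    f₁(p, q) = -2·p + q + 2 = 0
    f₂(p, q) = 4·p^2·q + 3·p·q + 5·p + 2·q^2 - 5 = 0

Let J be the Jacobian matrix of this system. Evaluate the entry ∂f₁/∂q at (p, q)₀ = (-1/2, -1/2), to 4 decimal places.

1.0000

∂f₁/∂q = 1.
At (-1/2, -1/2) this is 1.0000.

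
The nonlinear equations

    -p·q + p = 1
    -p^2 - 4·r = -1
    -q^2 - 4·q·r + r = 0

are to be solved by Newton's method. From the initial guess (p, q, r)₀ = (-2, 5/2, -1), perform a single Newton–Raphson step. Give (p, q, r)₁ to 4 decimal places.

At (-2, 5/2, -1): F = (2.0000, 1.0000, 2.7500).
Jacobian J = [[-q + 1, -p, 0], [-2·p, 0, -4], [0, -2·q - 4·r, -4·q + 1]].
At the point, J = [[-1.5000, 2.0000, 0.0000], [4.0000, 0.0000, -4.0000], [0.0000, -1.0000, -9.0000]] (det J = 78.0000).
Solving J·Δ = −F gives Δ = (0.1538, -0.8846, 0.4038).
Then the next iterate is (p, q, r)₁ = (-1.8462, 1.6154, -0.5962).

(-1.8462, 1.6154, -0.5962)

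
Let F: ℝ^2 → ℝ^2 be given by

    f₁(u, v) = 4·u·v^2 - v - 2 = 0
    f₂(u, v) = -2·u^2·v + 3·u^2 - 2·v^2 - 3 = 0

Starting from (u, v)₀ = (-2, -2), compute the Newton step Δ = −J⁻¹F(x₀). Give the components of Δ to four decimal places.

At (-2, -2): F = (-32.0000, 17.0000).
Jacobian J = [[4·v^2, 8·u·v - 1], [-4·u·v + 6·u, -2·u^2 - 4·v]].
At the point, J = [[16.0000, 31.0000], [-28.0000, 0.0000]] (det J = 868.0000).
Solving J·Δ = −F gives Δ = (0.6071, 0.7189).

(0.6071, 0.7189)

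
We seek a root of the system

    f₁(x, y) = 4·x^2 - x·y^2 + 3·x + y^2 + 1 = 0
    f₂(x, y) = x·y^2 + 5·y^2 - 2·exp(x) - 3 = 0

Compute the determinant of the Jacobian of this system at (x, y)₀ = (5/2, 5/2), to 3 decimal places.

J = [[8·x - y^2 + 3, -2·x·y + 2·y], [y^2 - 2·exp(x), 2·x·y + 10·y]].
At the point, J = [[16.750, -7.500], [-18.11499, 37.500]].
det J = 492.263.

492.263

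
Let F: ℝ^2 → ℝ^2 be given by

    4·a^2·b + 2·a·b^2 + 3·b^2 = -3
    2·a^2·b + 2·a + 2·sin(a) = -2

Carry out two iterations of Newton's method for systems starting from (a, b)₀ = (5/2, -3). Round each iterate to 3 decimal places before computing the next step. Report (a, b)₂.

(1.690, -1.497)

At (5/2, -3): F = (0.000, -29.30306).
Jacobian J = [[8·a·b + 2·b^2, 4·a^2 + 4·a·b + 6·b], [4·a·b + 2·cos(a) + 2, 2·a^2]].
At the point, J = [[-42.000, -23.000], [-29.60229, 12.500]] (det J = -1205.85261).
Solving J·Δ = −F gives Δ = (-0.559, 1.021).
Then the next iterate is (a, b)₁ = (1.941, -1.979).
Round to (1.941, -1.979) and repeat: F = (0.12957, -7.16518), J = [[-22.89703, -12.16903], [-14.08857, 7.53496]].
Δ = (-0.251, 0.482), so (a, b)₂ = (1.690, -1.497).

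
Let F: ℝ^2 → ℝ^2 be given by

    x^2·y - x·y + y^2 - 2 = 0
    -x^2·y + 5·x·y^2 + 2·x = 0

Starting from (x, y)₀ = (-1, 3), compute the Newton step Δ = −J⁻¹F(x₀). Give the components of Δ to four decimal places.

(-0.0207, -1.6483)

At (-1, 3): F = (13.0000, -50.0000).
Jacobian J = [[2·x·y - y, x^2 - x + 2·y], [-2·x·y + 5·y^2 + 2, -x^2 + 10·x·y]].
At the point, J = [[-9.0000, 8.0000], [53.0000, -31.0000]] (det J = -145.0000).
Solving J·Δ = −F gives Δ = (-0.0207, -1.6483).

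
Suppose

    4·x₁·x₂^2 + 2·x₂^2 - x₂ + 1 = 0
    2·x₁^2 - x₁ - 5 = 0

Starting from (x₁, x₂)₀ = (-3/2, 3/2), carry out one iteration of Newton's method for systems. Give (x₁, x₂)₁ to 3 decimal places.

At (-3/2, 3/2): F = (-9.500, 1.000).
Jacobian J = [[4·x₂^2, 8·x₁·x₂ + 4·x₂ - 1], [4·x₁ - 1, 0]].
At the point, J = [[9.000, -13.000], [-7.000, 0.000]] (det J = -91.000).
Solving J·Δ = −F gives Δ = (0.143, -0.632).
Then the next iterate is (x₁, x₂)₁ = (-1.357, 0.868).

(-1.357, 0.868)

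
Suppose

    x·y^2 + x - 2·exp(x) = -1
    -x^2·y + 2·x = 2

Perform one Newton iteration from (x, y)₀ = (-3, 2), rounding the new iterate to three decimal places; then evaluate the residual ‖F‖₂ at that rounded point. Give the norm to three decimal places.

9.206

At (-3, 2): F = (-14.09957, -26.000).
Jacobian J = [[y^2 - 2·exp(x) + 1, 2·x·y], [-2·x·y + 2, -x^2]].
At the point, J = [[4.90043, -12.000], [14.000, -9.000]] (det J = 123.89617).
Solving J·Δ = −F gives Δ = (1.494, -0.565).
Then the next iterate is (x, y)₁ = (-1.506, 1.435).
Re-evaluating at (-1.506, 1.435): F = (-4.05078, -8.26663), so ‖F‖₂ = 9.206.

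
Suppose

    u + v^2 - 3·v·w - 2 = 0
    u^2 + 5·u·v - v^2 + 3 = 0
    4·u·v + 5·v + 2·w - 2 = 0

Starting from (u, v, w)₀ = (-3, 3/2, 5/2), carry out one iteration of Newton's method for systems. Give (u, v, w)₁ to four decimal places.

(-1.7098, 0.8992, 0.2764)

At (-3, 3/2, 5/2): F = (-14.0000, -12.7500, -7.5000).
Jacobian J = [[1, 2·v - 3·w, -3·v], [2·u + 5·v, 5·u - 2·v, 0], [4·v, 4·u + 5, 2]].
At the point, J = [[1.0000, -4.5000, -4.5000], [1.5000, -18.0000, 0.0000], [6.0000, -7.0000, 2.0000]] (det J = -461.2500).
Solving J·Δ = −F gives Δ = (1.2902, -0.6008, -2.2236).
Then the next iterate is (u, v, w)₁ = (-1.7098, 0.8992, 0.2764).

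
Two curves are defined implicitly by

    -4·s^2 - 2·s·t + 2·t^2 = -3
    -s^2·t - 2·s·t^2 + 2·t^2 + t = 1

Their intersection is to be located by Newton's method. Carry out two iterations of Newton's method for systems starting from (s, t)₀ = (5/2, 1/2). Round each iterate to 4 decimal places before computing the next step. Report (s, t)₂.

At (5/2, 1/2): F = (-24.0000, -4.3750).
Jacobian J = [[-8·s - 2·t, -2·s + 4·t], [-2·s·t - 2·t^2, -s^2 - 4·s·t + 4·t + 1]].
At the point, J = [[-21.0000, -3.0000], [-3.0000, -8.2500]] (det J = 164.2500).
Solving J·Δ = −F gives Δ = (-1.1256, -0.1210).
Then the next iterate is (s, t)₁ = (1.3744, 0.3790).
Round to (1.3744, 0.3790) and repeat: F = (-5.310415, -1.444480), J = [[-11.7532, -1.2328], [-1.329077, -1.456566]].
Δ = (-0.3846, -0.6407), so (s, t)₂ = (0.9898, -0.2617).

(0.9898, -0.2617)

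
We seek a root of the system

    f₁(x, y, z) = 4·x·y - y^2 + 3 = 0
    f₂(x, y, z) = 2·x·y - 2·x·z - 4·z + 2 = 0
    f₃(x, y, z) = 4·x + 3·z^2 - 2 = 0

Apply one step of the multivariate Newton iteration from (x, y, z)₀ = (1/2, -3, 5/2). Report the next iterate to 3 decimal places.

(-0.204, -2.556, 1.438)

At (1/2, -3, 5/2): F = (-12.000, -13.500, 18.750).
Jacobian J = [[4·y, 4·x - 2·y, 0], [2·y - 2·z, 2·x, -2·x - 4], [4, 0, 6·z]].
At the point, J = [[-12.000, 8.000, 0.000], [-11.000, 1.000, -5.000], [4.000, 0.000, 15.000]] (det J = 980.000).
Solving J·Δ = −F gives Δ = (-0.704, 0.444, -1.062).
Then the next iterate is (x, y, z)₁ = (-0.204, -2.556, 1.438).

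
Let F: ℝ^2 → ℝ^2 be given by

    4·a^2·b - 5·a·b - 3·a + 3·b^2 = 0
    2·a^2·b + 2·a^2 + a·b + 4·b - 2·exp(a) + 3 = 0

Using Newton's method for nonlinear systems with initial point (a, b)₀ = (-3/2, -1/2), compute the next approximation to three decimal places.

At (-3/2, -1/2): F = (-3.000, 3.55374).
Jacobian J = [[8·a·b - 5·b - 3, 4·a^2 - 5·a + 6·b], [4·a·b + 4·a + b - 2·exp(a), 2·a^2 + a + 4]].
At the point, J = [[5.500, 13.500], [-3.94626, 7.000]] (det J = 91.77451).
Solving J·Δ = −F gives Δ = (0.752, -0.084).
Then the next iterate is (a, b)₁ = (-0.748, -0.584).

(-0.748, -0.584)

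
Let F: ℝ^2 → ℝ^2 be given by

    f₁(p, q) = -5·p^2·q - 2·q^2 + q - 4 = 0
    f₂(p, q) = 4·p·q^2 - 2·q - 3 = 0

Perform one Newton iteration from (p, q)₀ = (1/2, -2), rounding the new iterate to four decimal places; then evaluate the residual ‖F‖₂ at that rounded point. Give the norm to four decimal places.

4.0771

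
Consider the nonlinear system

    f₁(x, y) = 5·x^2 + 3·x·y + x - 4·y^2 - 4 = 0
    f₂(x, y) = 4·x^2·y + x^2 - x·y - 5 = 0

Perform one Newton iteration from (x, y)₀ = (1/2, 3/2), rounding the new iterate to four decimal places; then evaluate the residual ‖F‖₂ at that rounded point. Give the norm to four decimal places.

4.0750

At (1/2, 3/2): F = (-9.0000, -4.0000).
Jacobian J = [[10·x + 3·y + 1, 3·x - 8·y], [8·x·y + 2·x - y, 4·x^2 - x]].
At the point, J = [[10.5000, -10.5000], [5.5000, 0.5000]] (det J = 63.0000).
Solving J·Δ = −F gives Δ = (0.7381, -0.1190).
Then the next iterate is (x, y)₁ = (1.2381, 1.3810).
Re-evaluating at (1.2381, 1.3810): F = (2.403362, 3.290769), so ‖F‖₂ = 4.0750.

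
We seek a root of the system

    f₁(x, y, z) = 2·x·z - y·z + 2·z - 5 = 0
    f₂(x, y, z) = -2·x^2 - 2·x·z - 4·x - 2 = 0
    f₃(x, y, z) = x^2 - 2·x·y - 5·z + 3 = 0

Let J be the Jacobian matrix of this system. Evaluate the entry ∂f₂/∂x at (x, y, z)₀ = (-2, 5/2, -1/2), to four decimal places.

∂f₂/∂x = -4·x - 2·z - 4.
At (-2, 5/2, -1/2) this is 5.0000.

5.0000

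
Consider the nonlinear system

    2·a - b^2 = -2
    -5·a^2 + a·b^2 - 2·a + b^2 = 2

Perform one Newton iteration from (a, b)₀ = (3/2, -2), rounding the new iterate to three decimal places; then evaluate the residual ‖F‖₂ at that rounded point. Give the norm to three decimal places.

1.122

At (3/2, -2): F = (1.000, -6.250).
Jacobian J = [[2, -2·b], [-10·a + b^2 - 2, 2·a·b + 2·b]].
At the point, J = [[2.000, 4.000], [-13.000, -10.000]] (det J = 32.000).
Solving J·Δ = −F gives Δ = (-0.469, -0.016).
Then the next iterate is (a, b)₁ = (1.031, -2.016).
Re-evaluating at (1.031, -2.016): F = (-0.00226, -1.12230), so ‖F‖₂ = 1.122.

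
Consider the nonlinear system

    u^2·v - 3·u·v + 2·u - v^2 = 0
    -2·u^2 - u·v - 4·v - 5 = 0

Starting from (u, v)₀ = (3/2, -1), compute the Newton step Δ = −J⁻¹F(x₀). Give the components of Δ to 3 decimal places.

(-1.990, 1.082)

At (3/2, -1): F = (4.250, -4.000).
Jacobian J = [[2·u·v - 3·v + 2, u^2 - 3·u - 2·v], [-4·u - v, -u - 4]].
At the point, J = [[2.000, -0.250], [-5.000, -5.500]] (det J = -12.250).
Solving J·Δ = −F gives Δ = (-1.990, 1.082).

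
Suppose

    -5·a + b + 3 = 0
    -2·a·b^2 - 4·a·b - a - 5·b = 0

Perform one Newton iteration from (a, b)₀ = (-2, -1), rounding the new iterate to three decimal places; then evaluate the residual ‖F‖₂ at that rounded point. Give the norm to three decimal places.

1.582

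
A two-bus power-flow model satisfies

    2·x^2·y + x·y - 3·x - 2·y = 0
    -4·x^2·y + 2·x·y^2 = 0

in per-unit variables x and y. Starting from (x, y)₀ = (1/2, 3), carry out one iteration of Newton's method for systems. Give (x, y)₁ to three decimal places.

At (1/2, 3): F = (-4.500, 6.000).
Jacobian J = [[4·x·y + y - 3, 2·x^2 + x - 2], [-8·x·y + 2·y^2, -4·x^2 + 4·x·y]].
At the point, J = [[6.000, -1.000], [6.000, 5.000]] (det J = 36.000).
Solving J·Δ = −F gives Δ = (0.458, -1.750).
Then the next iterate is (x, y)₁ = (0.958, 1.250).

(0.958, 1.250)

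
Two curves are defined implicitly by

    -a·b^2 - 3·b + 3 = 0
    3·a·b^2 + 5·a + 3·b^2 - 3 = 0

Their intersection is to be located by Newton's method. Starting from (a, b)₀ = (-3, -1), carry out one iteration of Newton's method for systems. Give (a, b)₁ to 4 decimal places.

At (-3, -1): F = (9.0000, -24.0000).
Jacobian J = [[-b^2, -2·a·b - 3], [3·b^2 + 5, 6·a·b + 6·b]].
At the point, J = [[-1.0000, -9.0000], [8.0000, 12.0000]] (det J = 60.0000).
Solving J·Δ = −F gives Δ = (1.8000, 0.8000).
Then the next iterate is (a, b)₁ = (-1.2000, -0.2000).

(-1.2000, -0.2000)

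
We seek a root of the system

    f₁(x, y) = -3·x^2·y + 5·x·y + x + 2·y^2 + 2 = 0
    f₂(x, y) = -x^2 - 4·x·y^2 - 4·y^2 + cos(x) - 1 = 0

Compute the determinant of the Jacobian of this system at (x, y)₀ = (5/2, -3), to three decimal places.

J = [[-6·x·y + 5·y + 1, -3·x^2 + 5·x + 4·y], [-2·x - 4·y^2 - sin(x), -8·x·y - 8·y]].
At the point, J = [[31.000, -18.250], [-41.59847, 84.000]].
det J = 1844.828.

1844.828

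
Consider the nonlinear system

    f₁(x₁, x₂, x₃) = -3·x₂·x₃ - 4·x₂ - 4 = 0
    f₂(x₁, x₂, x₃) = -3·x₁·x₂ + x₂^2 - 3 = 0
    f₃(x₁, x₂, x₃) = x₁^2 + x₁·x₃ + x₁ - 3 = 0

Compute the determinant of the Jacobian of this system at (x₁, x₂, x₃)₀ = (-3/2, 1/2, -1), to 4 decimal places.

-22.5000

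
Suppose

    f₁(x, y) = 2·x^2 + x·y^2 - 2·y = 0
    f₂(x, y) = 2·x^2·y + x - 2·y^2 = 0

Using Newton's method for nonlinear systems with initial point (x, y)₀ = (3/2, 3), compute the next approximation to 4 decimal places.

At (3/2, 3): F = (12.0000, -3.0000).
Jacobian J = [[4·x + y^2, 2·x·y - 2], [4·x·y + 1, 2·x^2 - 4·y]].
At the point, J = [[15.0000, 7.0000], [19.0000, -7.5000]] (det J = -245.5000).
Solving J·Δ = −F gives Δ = (-0.2811, -1.1120).
Then the next iterate is (x, y)₁ = (1.2189, 1.8880).

(1.2189, 1.8880)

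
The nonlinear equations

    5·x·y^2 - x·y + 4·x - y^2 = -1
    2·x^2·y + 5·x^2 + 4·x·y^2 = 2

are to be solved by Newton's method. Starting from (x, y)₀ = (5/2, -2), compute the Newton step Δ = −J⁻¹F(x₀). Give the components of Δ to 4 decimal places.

(-1.4535, 0.4992)

At (5/2, -2): F = (62.0000, 44.2500).
Jacobian J = [[5·y^2 - y + 4, 10·x·y - x - 2·y], [4·x·y + 10·x + 4·y^2, 2·x^2 + 8·x·y]].
At the point, J = [[26.0000, -48.5000], [21.0000, -27.5000]] (det J = 303.5000).
Solving J·Δ = −F gives Δ = (-1.4535, 0.4992).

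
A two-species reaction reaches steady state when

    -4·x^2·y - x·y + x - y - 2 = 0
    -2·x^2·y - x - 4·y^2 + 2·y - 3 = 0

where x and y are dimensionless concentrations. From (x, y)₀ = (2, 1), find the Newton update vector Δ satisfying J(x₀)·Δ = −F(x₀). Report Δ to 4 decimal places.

At (2, 1): F = (-19.0000, -15.0000).
Jacobian J = [[-8·x·y - y + 1, -4·x^2 - x - 1], [-4·x·y - 1, -2·x^2 - 8·y + 2]].
At the point, J = [[-16.0000, -19.0000], [-9.0000, -14.0000]] (det J = 53.0000).
Solving J·Δ = −F gives Δ = (0.3585, -1.3019).

(0.3585, -1.3019)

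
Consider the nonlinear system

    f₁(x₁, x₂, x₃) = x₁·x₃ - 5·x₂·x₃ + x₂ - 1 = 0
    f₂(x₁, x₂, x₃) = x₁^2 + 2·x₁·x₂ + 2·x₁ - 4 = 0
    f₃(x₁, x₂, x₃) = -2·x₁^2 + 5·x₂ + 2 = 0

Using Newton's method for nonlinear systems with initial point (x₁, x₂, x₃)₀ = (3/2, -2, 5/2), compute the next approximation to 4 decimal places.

(0.9022, -0.2174, 2.1734)

At (3/2, -2, 5/2): F = (25.7500, -4.7500, -12.5000).
Jacobian J = [[x₃, -5·x₃ + 1, x₁ - 5·x₂], [2·x₁ + 2·x₂ + 2, 2·x₁, 0], [-4·x₁, 5, 0]].
At the point, J = [[2.5000, -11.5000, 11.5000], [1.0000, 3.0000, 0.0000], [-6.0000, 5.0000, 0.0000]] (det J = 264.5000).
Solving J·Δ = −F gives Δ = (-0.5978, 1.7826, -0.3266).
Then the next iterate is (x₁, x₂, x₃)₁ = (0.9022, -0.2174, 2.1734).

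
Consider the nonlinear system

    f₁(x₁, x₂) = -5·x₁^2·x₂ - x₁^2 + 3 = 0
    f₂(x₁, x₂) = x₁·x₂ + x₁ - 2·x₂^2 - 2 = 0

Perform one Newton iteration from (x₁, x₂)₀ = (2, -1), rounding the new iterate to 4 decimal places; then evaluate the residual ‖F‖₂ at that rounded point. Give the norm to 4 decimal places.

4.9352

At (2, -1): F = (19.0000, -4.0000).
Jacobian J = [[-10·x₁·x₂ - 2·x₁, -5·x₁^2], [x₂ + 1, x₁ - 4·x₂]].
At the point, J = [[16.0000, -20.0000], [0.0000, 6.0000]] (det J = 96.0000).
Solving J·Δ = −F gives Δ = (-0.3542, 0.6667).
Then the next iterate is (x₁, x₂)₁ = (1.6458, -0.3333).
Re-evaluating at (1.6458, -0.3333): F = (4.805320, -1.124923), so ‖F‖₂ = 4.9352.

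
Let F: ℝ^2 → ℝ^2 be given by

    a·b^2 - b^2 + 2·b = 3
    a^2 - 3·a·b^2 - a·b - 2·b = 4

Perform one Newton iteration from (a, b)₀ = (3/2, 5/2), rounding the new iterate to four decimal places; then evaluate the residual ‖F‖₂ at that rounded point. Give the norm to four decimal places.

5.3913

At (3/2, 5/2): F = (5.1250, -38.6250).
Jacobian J = [[b^2, 2·a·b - 2·b + 2], [2·a - 3·b^2 - b, -6·a·b - a - 2]].
At the point, J = [[6.2500, 4.5000], [-18.2500, -26.0000]] (det J = -80.3750).
Solving J·Δ = −F gives Δ = (0.5047, -1.8398).
Then the next iterate is (a, b)₁ = (2.0047, 0.6602).
Re-evaluating at (2.0047, 0.6602): F = (-1.241687, -5.246411), so ‖F‖₂ = 5.3913.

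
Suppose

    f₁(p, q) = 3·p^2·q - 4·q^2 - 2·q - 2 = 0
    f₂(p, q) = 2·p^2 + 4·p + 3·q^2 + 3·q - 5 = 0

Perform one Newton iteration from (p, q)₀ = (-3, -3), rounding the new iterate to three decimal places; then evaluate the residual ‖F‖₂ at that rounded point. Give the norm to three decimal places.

37.719

At (-3, -3): F = (-113.000, 19.000).
Jacobian J = [[6·p·q, 3·p^2 - 8·q - 2], [4·p + 4, 6·q + 3]].
At the point, J = [[54.000, 49.000], [-8.000, -15.000]] (det J = -418.000).
Solving J·Δ = −F gives Δ = (1.828, 0.292).
Then the next iterate is (p, q)₁ = (-1.172, -2.708).
Re-evaluating at (-1.172, -2.708): F = (-37.07605, 6.93496), so ‖F‖₂ = 37.719.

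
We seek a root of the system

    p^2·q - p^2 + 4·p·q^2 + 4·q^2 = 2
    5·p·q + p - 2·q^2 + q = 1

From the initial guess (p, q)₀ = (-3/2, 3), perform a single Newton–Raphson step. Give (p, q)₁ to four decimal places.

(-1.7588, 0.6140)

At (-3/2, 3): F = (-15.5000, -40.0000).
Jacobian J = [[2·p·q - 2·p + 4·q^2, p^2 + 8·p·q + 8·q], [5·q + 1, 5·p - 4·q + 1]].
At the point, J = [[30.0000, -9.7500], [16.0000, -18.5000]] (det J = -399.0000).
Solving J·Δ = −F gives Δ = (-0.2588, -2.3860).
Then the next iterate is (p, q)₁ = (-1.7588, 0.6140).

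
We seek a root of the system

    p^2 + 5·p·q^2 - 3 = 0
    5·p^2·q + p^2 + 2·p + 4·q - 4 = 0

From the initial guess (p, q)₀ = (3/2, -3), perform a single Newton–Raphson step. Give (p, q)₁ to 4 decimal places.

At (3/2, -3): F = (66.7500, -44.5000).
Jacobian J = [[2·p + 5·q^2, 10·p·q], [10·p·q + 2·p + 2, 5·p^2 + 4]].
At the point, J = [[48.0000, -45.0000], [-40.0000, 15.2500]] (det J = -1068.0000).
Solving J·Δ = −F gives Δ = (-0.9219, 0.5000).
Then the next iterate is (p, q)₁ = (0.5781, -2.5000).

(0.5781, -2.5000)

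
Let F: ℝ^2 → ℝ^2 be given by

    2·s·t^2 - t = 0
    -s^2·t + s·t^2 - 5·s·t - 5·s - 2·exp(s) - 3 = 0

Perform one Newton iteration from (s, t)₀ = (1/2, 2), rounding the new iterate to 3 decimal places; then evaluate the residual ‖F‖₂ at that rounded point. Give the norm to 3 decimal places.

11.749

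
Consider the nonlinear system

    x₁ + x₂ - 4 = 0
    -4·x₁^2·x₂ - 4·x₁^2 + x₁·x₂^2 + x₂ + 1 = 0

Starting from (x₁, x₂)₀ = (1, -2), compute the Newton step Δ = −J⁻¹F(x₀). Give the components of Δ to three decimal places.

(1.474, 3.526)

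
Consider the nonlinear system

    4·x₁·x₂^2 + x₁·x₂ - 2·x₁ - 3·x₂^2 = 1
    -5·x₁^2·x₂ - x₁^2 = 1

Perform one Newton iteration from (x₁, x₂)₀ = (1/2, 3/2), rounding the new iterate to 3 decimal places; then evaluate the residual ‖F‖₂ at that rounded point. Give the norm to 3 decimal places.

2.205

At (1/2, 3/2): F = (-3.500, -3.125).
Jacobian J = [[4·x₂^2 + x₂ - 2, 8·x₁·x₂ + x₁ - 6·x₂], [-10·x₁·x₂ - 2·x₁, -5·x₁^2]].
At the point, J = [[8.500, -2.500], [-8.500, -1.250]] (det J = -31.875).
Solving J·Δ = −F gives Δ = (-0.108, -1.767).
Then the next iterate is (x₁, x₂)₁ = (0.392, -0.267).
Re-evaluating at (0.392, -0.267): F = (-1.99075, -0.94852), so ‖F‖₂ = 2.205.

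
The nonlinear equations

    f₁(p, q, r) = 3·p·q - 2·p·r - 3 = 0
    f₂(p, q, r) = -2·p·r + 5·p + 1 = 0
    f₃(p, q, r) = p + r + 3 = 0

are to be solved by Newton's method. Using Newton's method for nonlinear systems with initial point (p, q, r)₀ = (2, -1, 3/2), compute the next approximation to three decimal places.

(-3.167, -4.556, 0.167)

At (2, -1, 3/2): F = (-15.000, 5.000, 6.500).
Jacobian J = [[3·q - 2·r, 3·p, -2·p], [-2·r + 5, 0, -2·p], [1, 0, 1]].
At the point, J = [[-6.000, 6.000, -4.000], [2.000, 0.000, -4.000], [1.000, 0.000, 1.000]] (det J = -36.000).
Solving J·Δ = −F gives Δ = (-5.167, -3.556, -1.333).
Then the next iterate is (p, q, r)₁ = (-3.167, -4.556, 0.167).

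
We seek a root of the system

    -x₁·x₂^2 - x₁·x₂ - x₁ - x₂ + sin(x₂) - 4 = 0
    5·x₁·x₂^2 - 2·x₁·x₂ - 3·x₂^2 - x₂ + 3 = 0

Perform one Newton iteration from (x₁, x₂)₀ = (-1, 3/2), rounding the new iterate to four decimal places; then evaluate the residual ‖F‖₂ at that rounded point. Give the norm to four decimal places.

1.6233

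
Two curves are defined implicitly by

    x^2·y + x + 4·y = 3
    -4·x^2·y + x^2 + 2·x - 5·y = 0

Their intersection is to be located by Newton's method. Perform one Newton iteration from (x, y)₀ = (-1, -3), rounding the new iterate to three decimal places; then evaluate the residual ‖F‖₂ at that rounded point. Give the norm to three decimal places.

31.858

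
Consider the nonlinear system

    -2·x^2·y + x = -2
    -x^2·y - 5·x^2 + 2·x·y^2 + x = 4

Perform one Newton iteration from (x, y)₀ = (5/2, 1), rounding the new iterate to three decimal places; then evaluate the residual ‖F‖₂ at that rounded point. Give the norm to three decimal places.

8.959

At (5/2, 1): F = (-8.000, -34.000).
Jacobian J = [[-4·x·y + 1, -2·x^2], [-2·x·y - 10·x + 2·y^2 + 1, -x^2 + 4·x·y]].
At the point, J = [[-9.000, -12.500], [-27.000, 3.750]] (det J = -371.250).
Solving J·Δ = −F gives Δ = (-1.226, 0.242).
Then the next iterate is (x, y)₁ = (1.274, 1.242).
Re-evaluating at (1.274, 1.242): F = (-0.75772, -8.92679), so ‖F‖₂ = 8.959.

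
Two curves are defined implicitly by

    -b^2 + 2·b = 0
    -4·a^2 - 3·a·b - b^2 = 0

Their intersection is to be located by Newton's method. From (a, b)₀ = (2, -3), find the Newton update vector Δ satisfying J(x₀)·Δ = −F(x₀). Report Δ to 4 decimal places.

(-1.0000, 1.8750)

At (2, -3): F = (-15.0000, -7.0000).
Jacobian J = [[0, -2·b + 2], [-8·a - 3·b, -3·a - 2·b]].
At the point, J = [[0.0000, 8.0000], [-7.0000, 0.0000]] (det J = 56.0000).
Solving J·Δ = −F gives Δ = (-1.0000, 1.8750).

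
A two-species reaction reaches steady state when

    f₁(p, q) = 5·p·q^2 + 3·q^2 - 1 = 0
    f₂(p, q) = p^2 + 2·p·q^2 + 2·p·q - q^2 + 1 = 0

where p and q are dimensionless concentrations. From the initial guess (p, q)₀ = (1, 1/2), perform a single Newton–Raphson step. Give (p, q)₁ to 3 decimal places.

At (1, 1/2): F = (1.000, 3.250).
Jacobian J = [[5·q^2, 10·p·q + 6·q], [2·p + 2·q^2 + 2·q, 4·p·q + 2·p - 2·q]].
At the point, J = [[1.250, 8.000], [3.500, 3.000]] (det J = -24.250).
Solving J·Δ = −F gives Δ = (-0.948, 0.023).
Then the next iterate is (p, q)₁ = (0.052, 0.523).

(0.052, 0.523)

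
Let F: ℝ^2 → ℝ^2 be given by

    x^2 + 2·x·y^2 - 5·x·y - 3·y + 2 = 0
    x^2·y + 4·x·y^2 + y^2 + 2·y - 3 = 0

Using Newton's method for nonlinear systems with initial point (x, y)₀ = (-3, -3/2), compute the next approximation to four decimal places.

(-1.4583, -1.1250)

At (-3, -3/2): F = (-20.5000, -44.2500).
Jacobian J = [[2·x + 2·y^2 - 5·y, 4·x·y - 5·x - 3], [2·x·y + 4·y^2, x^2 + 8·x·y + 2·y + 2]].
At the point, J = [[6.0000, 30.0000], [18.0000, 44.0000]] (det J = -276.0000).
Solving J·Δ = −F gives Δ = (1.5417, 0.3750).
Then the next iterate is (x, y)₁ = (-1.4583, -1.1250).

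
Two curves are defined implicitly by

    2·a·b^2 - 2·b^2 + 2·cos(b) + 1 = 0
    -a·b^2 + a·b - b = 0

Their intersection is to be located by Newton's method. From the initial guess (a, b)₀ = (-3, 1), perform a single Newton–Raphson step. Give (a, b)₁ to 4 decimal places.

At (-3, 1): F = (-5.919395, -1.0000).
Jacobian J = [[2·b^2, 4·a·b - 4·b - 2·sin(b)], [-b^2 + b, -2·a·b + a - 1]].
At the point, J = [[2.0000, -17.682942], [0.0000, 2.0000]] (det J = 4.0000).
Solving J·Δ = −F gives Δ = (7.3804, 0.5000).
Then the next iterate is (a, b)₁ = (4.3804, 1.5000).

(4.3804, 1.5000)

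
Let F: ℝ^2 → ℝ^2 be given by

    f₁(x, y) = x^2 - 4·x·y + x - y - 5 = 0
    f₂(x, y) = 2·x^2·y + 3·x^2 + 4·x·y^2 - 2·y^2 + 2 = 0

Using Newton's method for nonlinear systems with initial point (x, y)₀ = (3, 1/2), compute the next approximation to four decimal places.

(1.8376, 0.0914)

At (3, 1/2): F = (0.5000, 40.5000).
Jacobian J = [[2·x - 4·y + 1, -4·x - 1], [4·x·y + 6·x + 4·y^2, 2·x^2 + 8·x·y - 4·y]].
At the point, J = [[5.0000, -13.0000], [25.0000, 28.0000]] (det J = 465.0000).
Solving J·Δ = −F gives Δ = (-1.1624, -0.4086).
Then the next iterate is (x, y)₁ = (1.8376, 0.0914).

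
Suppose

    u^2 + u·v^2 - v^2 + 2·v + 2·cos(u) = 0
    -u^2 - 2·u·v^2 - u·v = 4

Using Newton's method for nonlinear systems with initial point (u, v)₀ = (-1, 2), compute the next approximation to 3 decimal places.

(-0.143, 2.206)

At (-1, 2): F = (-1.91940, 5.000).
Jacobian J = [[2·u + v^2 - 2·sin(u), 2·u·v - 2·v + 2], [-2·u - 2·v^2 - v, -4·u·v - u]].
At the point, J = [[3.68294, -6.000], [-8.000, 9.000]] (det J = -14.85352).
Solving J·Δ = −F gives Δ = (0.857, 0.206).
Then the next iterate is (u, v)₁ = (-0.143, 2.206).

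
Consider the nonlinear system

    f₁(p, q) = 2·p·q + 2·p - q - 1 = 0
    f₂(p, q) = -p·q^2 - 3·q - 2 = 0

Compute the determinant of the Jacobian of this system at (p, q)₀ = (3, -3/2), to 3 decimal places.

J = [[2·q + 2, 2·p - 1], [-q^2, -2·p·q - 3]].
At the point, J = [[-1.000, 5.000], [-2.250, 6.000]].
det J = 5.250.

5.250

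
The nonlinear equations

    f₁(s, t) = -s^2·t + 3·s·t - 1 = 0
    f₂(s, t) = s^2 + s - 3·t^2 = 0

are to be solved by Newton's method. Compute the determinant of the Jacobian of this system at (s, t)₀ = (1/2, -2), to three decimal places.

-50.500

J = [[-2·s·t + 3·t, -s^2 + 3·s], [2·s + 1, -6·t]].
At the point, J = [[-4.000, 1.250], [2.000, 12.000]].
det J = -50.500.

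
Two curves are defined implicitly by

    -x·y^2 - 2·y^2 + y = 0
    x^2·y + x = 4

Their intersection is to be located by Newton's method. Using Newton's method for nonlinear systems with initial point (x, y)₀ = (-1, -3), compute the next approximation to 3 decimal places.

At (-1, -3): F = (-12.000, -8.000).
Jacobian J = [[-y^2, -2·x·y - 4·y + 1], [2·x·y + 1, x^2]].
At the point, J = [[-9.000, 7.000], [7.000, 1.000]] (det J = -58.000).
Solving J·Δ = −F gives Δ = (0.759, 2.690).
Then the next iterate is (x, y)₁ = (-0.241, -0.310).

(-0.241, -0.310)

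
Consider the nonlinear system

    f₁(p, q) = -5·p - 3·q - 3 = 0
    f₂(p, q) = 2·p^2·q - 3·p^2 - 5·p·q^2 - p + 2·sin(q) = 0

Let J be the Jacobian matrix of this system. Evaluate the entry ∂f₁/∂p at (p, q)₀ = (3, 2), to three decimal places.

∂f₁/∂p = -5.
At (3, 2) this is -5.000.

-5.000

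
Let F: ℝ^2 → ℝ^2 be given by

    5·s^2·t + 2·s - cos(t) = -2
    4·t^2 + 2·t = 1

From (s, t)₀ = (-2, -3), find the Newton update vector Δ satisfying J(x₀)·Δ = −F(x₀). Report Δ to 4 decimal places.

At (-2, -3): F = (-61.010008, 29.0000).
Jacobian J = [[10·s·t + 2, 5·s^2 + sin(t)], [0, 8·t + 2]].
At the point, J = [[62.0000, 19.858880], [0.0000, -22.0000]] (det J = -1364.0000).
Solving J·Δ = −F gives Δ = (0.5618, 1.3182).

(0.5618, 1.3182)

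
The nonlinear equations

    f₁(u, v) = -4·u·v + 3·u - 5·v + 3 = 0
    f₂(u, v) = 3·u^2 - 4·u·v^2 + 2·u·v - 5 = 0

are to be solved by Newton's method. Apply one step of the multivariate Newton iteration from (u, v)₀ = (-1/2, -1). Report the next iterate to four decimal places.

At (-1/2, -1): F = (4.5000, -1.2500).
Jacobian J = [[-4·v + 3, -4·u - 5], [6·u - 4·v^2 + 2·v, -8·u·v + 2·u]].
At the point, J = [[7.0000, -3.0000], [-9.0000, -5.0000]] (det J = -62.0000).
Solving J·Δ = −F gives Δ = (-0.4234, 0.5121).
Then the next iterate is (u, v)₁ = (-0.9234, -0.4879).

(-0.9234, -0.4879)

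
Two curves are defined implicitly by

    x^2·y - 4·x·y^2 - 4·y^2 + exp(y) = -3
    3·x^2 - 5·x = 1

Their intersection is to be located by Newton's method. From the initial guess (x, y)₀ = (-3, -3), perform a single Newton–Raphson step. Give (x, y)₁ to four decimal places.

At (-3, -3): F = (48.049787, 41.0000).
Jacobian J = [[2·x·y - 4·y^2, x^2 - 8·x·y - 8·y + exp(y)], [6·x - 5, 0]].
At the point, J = [[-18.0000, -38.950213], [-23.0000, 0.0000]] (det J = -895.854897).
Solving J·Δ = −F gives Δ = (1.7826, 0.4098).
Then the next iterate is (x, y)₁ = (-1.2174, -2.5902).

(-1.2174, -2.5902)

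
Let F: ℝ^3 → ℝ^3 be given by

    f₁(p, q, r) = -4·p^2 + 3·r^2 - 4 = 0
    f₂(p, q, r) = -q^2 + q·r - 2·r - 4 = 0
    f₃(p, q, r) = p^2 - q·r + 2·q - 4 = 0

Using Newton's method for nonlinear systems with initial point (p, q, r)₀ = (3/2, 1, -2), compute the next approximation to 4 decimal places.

(1.6167, 0.3000, -2.2000)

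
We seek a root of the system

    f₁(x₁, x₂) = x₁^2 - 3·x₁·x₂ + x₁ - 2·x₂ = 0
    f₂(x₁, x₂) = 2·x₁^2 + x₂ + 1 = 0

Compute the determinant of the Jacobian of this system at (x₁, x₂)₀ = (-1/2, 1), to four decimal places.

-4.0000

J = [[2·x₁ - 3·x₂ + 1, -3·x₁ - 2], [4·x₁, 1]].
At the point, J = [[-3.0000, -0.5000], [-2.0000, 1.0000]].
det J = -4.0000.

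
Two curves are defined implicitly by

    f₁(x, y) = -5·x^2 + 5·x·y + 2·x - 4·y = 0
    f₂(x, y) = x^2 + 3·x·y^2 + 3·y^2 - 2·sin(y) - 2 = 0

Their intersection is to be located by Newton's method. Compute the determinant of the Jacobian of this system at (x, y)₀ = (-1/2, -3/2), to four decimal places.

J = [[-10·x + 5·y + 2, 5·x - 4], [2·x + 3·y^2, 6·x·y + 6·y - 2·cos(y)]].
At the point, J = [[-0.5000, -6.5000], [5.7500, -4.641474]].
det J = 39.6957.

39.6957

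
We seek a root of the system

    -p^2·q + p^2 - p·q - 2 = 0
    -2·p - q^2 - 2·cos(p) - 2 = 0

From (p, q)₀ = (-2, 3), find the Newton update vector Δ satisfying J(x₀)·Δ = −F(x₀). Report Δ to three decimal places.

(0.310, -1.225)

At (-2, 3): F = (-4.000, -6.16771).
Jacobian J = [[-2·p·q + 2·p - q, -p^2 - p], [2·sin(p) - 2, -2·q]].
At the point, J = [[5.000, -2.000], [-3.81859, -6.000]] (det J = -37.63719).
Solving J·Δ = −F gives Δ = (0.310, -1.225).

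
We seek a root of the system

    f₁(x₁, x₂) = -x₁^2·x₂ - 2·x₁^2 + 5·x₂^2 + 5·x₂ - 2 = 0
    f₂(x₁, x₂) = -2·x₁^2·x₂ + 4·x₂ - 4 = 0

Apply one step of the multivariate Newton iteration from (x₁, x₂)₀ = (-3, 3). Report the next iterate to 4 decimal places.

At (-3, 3): F = (13.0000, -46.0000).
Jacobian J = [[-2·x₁·x₂ - 4·x₁, -x₁^2 + 10·x₂ + 5], [-4·x₁·x₂, -2·x₁^2 + 4]].
At the point, J = [[30.0000, 26.0000], [36.0000, -14.0000]] (det J = -1356.0000).
Solving J·Δ = −F gives Δ = (0.7478, -1.3628).
Then the next iterate is (x₁, x₂)₁ = (-2.2522, 1.6372).

(-2.2522, 1.6372)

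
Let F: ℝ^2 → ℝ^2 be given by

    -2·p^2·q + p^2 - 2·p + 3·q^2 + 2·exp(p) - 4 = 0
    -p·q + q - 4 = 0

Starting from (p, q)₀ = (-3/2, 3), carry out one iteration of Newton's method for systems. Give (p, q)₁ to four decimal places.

At (-3/2, 3): F = (15.196260, 3.5000).
Jacobian J = [[-4·p·q + 2·p + 2·exp(p) - 2, -2·p^2 + 6·q], [-q, -p + 1]].
At the point, J = [[13.446260, 13.5000], [-3.0000, 2.5000]] (det J = 74.115651).
Solving J·Δ = −F gives Δ = (0.1249, -1.2501).
Then the next iterate is (p, q)₁ = (-1.3751, 1.7499).

(-1.3751, 1.7499)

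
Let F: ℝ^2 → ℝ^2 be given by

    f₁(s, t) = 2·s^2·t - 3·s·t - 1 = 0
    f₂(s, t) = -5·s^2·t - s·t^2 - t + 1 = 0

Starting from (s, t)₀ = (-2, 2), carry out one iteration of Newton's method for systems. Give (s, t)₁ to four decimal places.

(-1.4908, 0.8716)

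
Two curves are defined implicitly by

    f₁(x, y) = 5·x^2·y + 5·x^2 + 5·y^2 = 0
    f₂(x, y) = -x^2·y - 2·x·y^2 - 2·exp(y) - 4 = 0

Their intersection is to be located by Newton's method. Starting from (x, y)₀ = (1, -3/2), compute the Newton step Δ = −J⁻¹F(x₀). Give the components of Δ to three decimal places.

(-0.917, 1.333)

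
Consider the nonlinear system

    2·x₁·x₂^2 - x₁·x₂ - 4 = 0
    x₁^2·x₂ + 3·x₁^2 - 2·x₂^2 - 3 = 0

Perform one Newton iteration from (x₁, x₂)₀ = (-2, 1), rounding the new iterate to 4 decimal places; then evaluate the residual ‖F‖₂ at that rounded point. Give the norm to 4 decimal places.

At (-2, 1): F = (-6.0000, 11.0000).
Jacobian J = [[2·x₂^2 - x₂, 4·x₁·x₂ - x₁], [2·x₁·x₂ + 6·x₁, x₁^2 - 4·x₂]].
At the point, J = [[1.0000, -6.0000], [-16.0000, 0.0000]] (det J = -96.0000).
Solving J·Δ = −F gives Δ = (0.6875, -0.8854).
Then the next iterate is (x₁, x₂)₁ = (-1.3125, 0.1146).
Re-evaluating at (-1.3125, 0.1146): F = (-3.884062, 2.339119), so ‖F‖₂ = 4.5340.

4.5340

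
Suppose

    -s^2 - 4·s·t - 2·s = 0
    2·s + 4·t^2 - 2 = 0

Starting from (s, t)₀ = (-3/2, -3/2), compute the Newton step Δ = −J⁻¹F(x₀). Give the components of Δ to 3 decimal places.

At (-3/2, -3/2): F = (-8.250, 4.000).
Jacobian J = [[-2·s - 4·t - 2, -4·s], [2, 8·t]].
At the point, J = [[7.000, 6.000], [2.000, -12.000]] (det J = -96.000).
Solving J·Δ = −F gives Δ = (0.781, 0.464).

(0.781, 0.464)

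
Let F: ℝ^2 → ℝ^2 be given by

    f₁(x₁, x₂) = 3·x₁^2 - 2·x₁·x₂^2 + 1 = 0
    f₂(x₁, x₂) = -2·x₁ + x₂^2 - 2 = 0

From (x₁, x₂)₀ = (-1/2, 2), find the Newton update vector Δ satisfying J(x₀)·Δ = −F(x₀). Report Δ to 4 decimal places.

At (-1/2, 2): F = (5.7500, 3.0000).
Jacobian J = [[6·x₁ - 2·x₂^2, -4·x₁·x₂], [-2, 2·x₂]].
At the point, J = [[-11.0000, 4.0000], [-2.0000, 4.0000]] (det J = -36.0000).
Solving J·Δ = −F gives Δ = (0.3056, -0.5972).

(0.3056, -0.5972)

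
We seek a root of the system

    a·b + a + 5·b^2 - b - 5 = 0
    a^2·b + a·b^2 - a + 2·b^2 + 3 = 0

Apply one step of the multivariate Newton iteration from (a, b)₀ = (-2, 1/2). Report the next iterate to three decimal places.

At (-2, 1/2): F = (-7.250, 7.000).
Jacobian J = [[b + 1, a + 10·b - 1], [2·a·b + b^2 - 1, a^2 + 2·a·b + 4·b]].
At the point, J = [[1.500, 2.000], [-2.750, 4.000]] (det J = 11.500).
Solving J·Δ = −F gives Δ = (3.739, 0.821).
Then the next iterate is (a, b)₁ = (1.739, 1.321).

(1.739, 1.321)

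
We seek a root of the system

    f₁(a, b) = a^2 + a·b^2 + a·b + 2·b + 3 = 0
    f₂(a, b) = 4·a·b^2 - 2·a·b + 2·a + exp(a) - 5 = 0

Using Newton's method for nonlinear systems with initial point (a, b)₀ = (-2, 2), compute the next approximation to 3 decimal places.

(2.115, 2.904)

At (-2, 2): F = (-1.000, -32.86466).
Jacobian J = [[2·a + b^2 + b, 2·a·b + a + 2], [4·b^2 - 2·b + exp(a) + 2, 8·a·b - 2·a]].
At the point, J = [[2.000, -8.000], [14.13534, -28.000]] (det J = 57.08268).
Solving J·Δ = −F gives Δ = (4.115, 0.904).
Then the next iterate is (a, b)₁ = (2.115, 2.904).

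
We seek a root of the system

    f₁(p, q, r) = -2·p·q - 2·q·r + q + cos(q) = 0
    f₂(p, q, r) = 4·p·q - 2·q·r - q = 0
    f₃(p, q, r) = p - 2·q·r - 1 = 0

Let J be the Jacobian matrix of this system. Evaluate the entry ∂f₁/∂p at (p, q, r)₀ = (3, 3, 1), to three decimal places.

-6.000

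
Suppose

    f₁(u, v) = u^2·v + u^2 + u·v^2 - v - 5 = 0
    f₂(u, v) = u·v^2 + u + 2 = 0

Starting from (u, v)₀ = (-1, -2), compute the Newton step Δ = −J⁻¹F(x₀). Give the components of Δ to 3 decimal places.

At (-1, -2): F = (-8.000, -3.000).
Jacobian J = [[2·u·v + 2·u + v^2, u^2 + 2·u·v - 1], [v^2 + 1, 2·u·v]].
At the point, J = [[6.000, 4.000], [5.000, 4.000]] (det J = 4.000).
Solving J·Δ = −F gives Δ = (5.000, -5.500).

(5.000, -5.500)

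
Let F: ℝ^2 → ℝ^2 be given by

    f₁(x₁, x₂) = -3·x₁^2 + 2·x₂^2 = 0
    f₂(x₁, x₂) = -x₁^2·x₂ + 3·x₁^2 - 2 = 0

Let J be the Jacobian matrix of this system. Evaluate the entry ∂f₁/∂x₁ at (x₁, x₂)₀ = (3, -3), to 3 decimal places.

-18.000

∂f₁/∂x₁ = -6·x₁.
At (3, -3) this is -18.000.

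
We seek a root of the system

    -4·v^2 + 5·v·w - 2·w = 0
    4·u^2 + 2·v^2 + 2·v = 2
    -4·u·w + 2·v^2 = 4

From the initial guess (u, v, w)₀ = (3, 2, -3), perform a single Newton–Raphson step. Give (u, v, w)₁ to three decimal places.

(1.495, 1.011, -1.830)

At (3, 2, -3): F = (-40.000, 46.000, 40.000).
Jacobian J = [[0, -8·v + 5·w, 5·v - 2], [8·u, 4·v + 2, 0], [-4·w, 4·v, -4·u]].
At the point, J = [[0.000, -31.000, 8.000], [24.000, 10.000, 0.000], [12.000, 8.000, -12.000]] (det J = -8352.000).
Solving J·Δ = −F gives Δ = (-1.505, -0.989, 1.170).
Then the next iterate is (u, v, w)₁ = (1.495, 1.011, -1.830).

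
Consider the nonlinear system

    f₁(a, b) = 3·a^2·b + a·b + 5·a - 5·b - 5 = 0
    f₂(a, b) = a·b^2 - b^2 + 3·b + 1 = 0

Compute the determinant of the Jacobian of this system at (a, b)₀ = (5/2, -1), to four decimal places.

-16.2500

J = [[6·a·b + b + 5, 3·a^2 + a - 5], [b^2, 2·a·b - 2·b + 3]].
At the point, J = [[-11.0000, 16.2500], [1.0000, 0.0000]].
det J = -16.2500.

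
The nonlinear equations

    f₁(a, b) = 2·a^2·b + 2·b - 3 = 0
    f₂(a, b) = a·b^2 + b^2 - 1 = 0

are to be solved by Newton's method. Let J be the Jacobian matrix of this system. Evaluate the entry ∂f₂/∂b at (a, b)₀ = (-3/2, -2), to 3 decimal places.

∂f₂/∂b = 2·a·b + 2·b.
At (-3/2, -2) this is 2.000.

2.000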